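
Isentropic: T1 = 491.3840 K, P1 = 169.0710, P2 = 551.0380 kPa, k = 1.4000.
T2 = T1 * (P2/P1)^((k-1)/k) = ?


(k-1)/k = 0.2857
(P2/P1)^exp = 1.4015
T2 = 491.3840 * 1.4015 = 688.6912 K

688.6912 K


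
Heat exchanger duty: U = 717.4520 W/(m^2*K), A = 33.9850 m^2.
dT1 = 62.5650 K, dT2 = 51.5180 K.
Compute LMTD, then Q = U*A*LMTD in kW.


LMTD = 56.8628 K
Q = 717.4520 * 33.9850 * 56.8628 = 1386462.4393 W = 1386.4624 kW

1386.4624 kW


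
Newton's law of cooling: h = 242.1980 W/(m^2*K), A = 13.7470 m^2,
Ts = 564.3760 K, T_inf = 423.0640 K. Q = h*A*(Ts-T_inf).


dT = 141.3120 K
Q = 242.1980 * 13.7470 * 141.3120 = 470497.7255 W

470497.7255 W


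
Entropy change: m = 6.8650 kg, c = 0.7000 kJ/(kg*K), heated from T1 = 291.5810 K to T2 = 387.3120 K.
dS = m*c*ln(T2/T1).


T2/T1 = 1.3283
ln(T2/T1) = 0.2839
dS = 6.8650 * 0.7000 * 0.2839 = 1.3643 kJ/K

1.3643 kJ/K


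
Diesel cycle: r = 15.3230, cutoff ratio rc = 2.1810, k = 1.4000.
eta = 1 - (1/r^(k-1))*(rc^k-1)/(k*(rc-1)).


r^(k-1) = 2.9795
rc^k = 2.9793
eta = 0.5982 = 59.8208%

59.8208%


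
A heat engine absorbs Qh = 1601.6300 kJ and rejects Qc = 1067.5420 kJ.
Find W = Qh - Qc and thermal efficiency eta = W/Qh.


W = 1601.6300 - 1067.5420 = 534.0880 kJ
eta = 534.0880 / 1601.6300 = 0.3335 = 33.3465%

W = 534.0880 kJ, eta = 33.3465%


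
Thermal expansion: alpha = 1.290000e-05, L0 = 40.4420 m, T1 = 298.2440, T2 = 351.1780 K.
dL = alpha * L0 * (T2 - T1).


dT = 52.9340 K
dL = 1.290000e-05 * 40.4420 * 52.9340 = 0.027616 m
L_final = 40.469616 m

dL = 0.027616 m


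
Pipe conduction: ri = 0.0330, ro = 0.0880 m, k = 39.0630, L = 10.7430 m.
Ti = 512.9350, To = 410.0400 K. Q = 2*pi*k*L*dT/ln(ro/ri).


dT = 102.8950 K
ln(ro/ri) = 0.9808
Q = 2*pi*39.0630*10.7430*102.8950 / 0.9808 = 276612.5620 W

276612.5620 W


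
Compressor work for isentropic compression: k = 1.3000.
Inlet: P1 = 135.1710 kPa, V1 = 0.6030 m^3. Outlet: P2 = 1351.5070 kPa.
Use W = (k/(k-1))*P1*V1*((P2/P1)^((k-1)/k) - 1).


(k-1)/k = 0.2308
(P2/P1)^exp = 1.7012
W = 4.3333 * 135.1710 * 0.6030 * (1.7012 - 1) = 247.6635 kJ

247.6635 kJ


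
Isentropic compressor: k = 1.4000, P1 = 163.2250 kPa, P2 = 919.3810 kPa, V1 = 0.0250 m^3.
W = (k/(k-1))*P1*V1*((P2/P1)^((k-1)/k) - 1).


(k-1)/k = 0.2857
(P2/P1)^exp = 1.6387
W = 3.5000 * 163.2250 * 0.0250 * (1.6387 - 1) = 9.1214 kJ

9.1214 kJ


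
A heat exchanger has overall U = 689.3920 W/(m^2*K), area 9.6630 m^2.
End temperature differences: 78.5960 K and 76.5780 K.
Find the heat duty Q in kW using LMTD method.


LMTD = 77.5826 K
Q = 689.3920 * 9.6630 * 77.5826 = 516824.0245 W = 516.8240 kW

516.8240 kW


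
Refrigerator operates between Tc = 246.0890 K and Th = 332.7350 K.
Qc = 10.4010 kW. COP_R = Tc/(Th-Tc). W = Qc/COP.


COP = 246.0890 / 86.6460 = 2.8402
W = 10.4010 / 2.8402 = 3.6621 kW

COP = 2.8402, W = 3.6621 kW


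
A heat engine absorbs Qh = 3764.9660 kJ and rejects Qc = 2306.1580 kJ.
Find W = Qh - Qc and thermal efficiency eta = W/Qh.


W = 3764.9660 - 2306.1580 = 1458.8080 kJ
eta = 1458.8080 / 3764.9660 = 0.3875 = 38.7469%

W = 1458.8080 kJ, eta = 38.7469%


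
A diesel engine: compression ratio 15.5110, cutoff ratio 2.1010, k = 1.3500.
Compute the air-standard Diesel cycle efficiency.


r^(k-1) = 2.6105
rc^k = 2.7244
eta = 0.5556 = 55.5574%

55.5574%


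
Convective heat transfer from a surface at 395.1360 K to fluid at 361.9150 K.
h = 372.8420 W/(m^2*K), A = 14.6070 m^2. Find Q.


dT = 33.2210 K
Q = 372.8420 * 14.6070 * 33.2210 = 180924.9909 W

180924.9909 W


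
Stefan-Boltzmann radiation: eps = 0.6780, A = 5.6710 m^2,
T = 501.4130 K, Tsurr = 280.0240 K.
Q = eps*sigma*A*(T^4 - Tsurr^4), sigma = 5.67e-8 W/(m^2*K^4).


T^4 = 6.3210e+10
Tsurr^4 = 6.1487e+09
Q = 0.6780 * 5.67e-8 * 5.6710 * 5.7061e+10 = 12439.7172 W

12439.7172 W


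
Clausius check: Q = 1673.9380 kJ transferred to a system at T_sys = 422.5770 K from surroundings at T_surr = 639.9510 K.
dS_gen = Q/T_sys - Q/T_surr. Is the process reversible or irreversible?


dS_sys = 1673.9380/422.5770 = 3.9613 kJ/K
dS_surr = -1673.9380/639.9510 = -2.6157 kJ/K
dS_gen = 3.9613 - 2.6157 = 1.3455 kJ/K (irreversible)

dS_gen = 1.3455 kJ/K, irreversible


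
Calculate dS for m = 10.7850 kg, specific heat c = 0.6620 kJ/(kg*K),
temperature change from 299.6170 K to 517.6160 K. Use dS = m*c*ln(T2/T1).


T2/T1 = 1.7276
ln(T2/T1) = 0.5467
dS = 10.7850 * 0.6620 * 0.5467 = 3.9035 kJ/K

3.9035 kJ/K


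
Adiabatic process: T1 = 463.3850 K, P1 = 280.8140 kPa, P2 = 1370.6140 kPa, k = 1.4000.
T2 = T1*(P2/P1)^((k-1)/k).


(k-1)/k = 0.2857
(P2/P1)^exp = 1.5729
T2 = 463.3850 * 1.5729 = 728.8787 K

728.8787 K


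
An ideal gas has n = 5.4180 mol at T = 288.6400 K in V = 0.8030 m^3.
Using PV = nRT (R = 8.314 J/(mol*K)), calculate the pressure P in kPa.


P = nRT/V = 5.4180 * 8.314 * 288.6400 / 0.8030
= 13001.8615 / 0.8030 = 16191.6084 Pa = 16.1916 kPa

16.1916 kPa


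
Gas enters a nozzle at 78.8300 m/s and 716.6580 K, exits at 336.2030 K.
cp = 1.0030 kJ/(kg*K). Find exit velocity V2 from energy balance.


dT = 380.4550 K
2*cp*1000*dT = 763192.7300
V1^2 = 6214.1689
V2 = sqrt(769406.8989) = 877.1584 m/s

877.1584 m/s


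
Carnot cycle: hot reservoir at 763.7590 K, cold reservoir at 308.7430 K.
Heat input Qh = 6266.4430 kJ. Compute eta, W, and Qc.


eta = 1 - 308.7430/763.7590 = 0.5958
W = 0.5958 * 6266.4430 = 3733.2874 kJ
Qc = 6266.4430 - 3733.2874 = 2533.1556 kJ

eta = 59.5759%, W = 3733.2874 kJ, Qc = 2533.1556 kJ


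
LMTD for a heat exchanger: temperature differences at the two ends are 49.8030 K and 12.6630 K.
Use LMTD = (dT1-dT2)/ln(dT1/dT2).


dT1/dT2 = 3.9330
ln(dT1/dT2) = 1.3694
LMTD = 37.1400 / 1.3694 = 27.1215 K

27.1215 K


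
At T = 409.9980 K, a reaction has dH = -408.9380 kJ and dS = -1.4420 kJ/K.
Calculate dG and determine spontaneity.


T*dS = 409.9980 * -1.4420 = -591.2171 kJ
dG = -408.9380 + 591.2171 = 182.2791 kJ (non-spontaneous)

dG = 182.2791 kJ, non-spontaneous


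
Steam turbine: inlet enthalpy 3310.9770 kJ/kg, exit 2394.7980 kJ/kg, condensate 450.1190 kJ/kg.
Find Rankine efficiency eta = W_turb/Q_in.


W = 916.1790 kJ/kg
Q_in = 2860.8580 kJ/kg
eta = 0.3202 = 32.0246%

eta = 32.0246%


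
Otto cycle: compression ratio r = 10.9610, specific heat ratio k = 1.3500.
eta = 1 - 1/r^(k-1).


r^(k-1) = 2.3118
eta = 1 - 1/2.3118 = 0.5674 = 56.7434%

56.7434%


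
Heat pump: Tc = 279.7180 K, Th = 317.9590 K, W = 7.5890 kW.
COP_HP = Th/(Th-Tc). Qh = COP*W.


COP = 317.9590 / 38.2410 = 8.3146
Qh = 8.3146 * 7.5890 = 63.0996 kW

COP = 8.3146, Qh = 63.0996 kW


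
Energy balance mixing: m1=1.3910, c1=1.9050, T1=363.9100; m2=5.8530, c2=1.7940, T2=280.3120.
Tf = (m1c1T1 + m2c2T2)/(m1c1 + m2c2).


num = 3907.6638
den = 13.1501
Tf = 297.1576 K

297.1576 K


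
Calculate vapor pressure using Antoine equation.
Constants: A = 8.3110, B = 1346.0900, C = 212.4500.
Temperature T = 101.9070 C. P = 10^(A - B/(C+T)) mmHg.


C+T = 314.3570
B/(C+T) = 4.2820
log10(P) = 8.3110 - 4.2820 = 4.0290
P = 10^4.0290 = 10689.5053 mmHg

10689.5053 mmHg


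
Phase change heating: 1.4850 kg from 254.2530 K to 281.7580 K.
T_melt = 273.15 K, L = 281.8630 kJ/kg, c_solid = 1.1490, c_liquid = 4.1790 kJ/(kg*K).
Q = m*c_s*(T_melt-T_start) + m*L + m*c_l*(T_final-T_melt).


Q1 (sensible, solid) = 1.4850 * 1.1490 * 18.8970 = 32.2433 kJ
Q2 (latent) = 1.4850 * 281.8630 = 418.5666 kJ
Q3 (sensible, liquid) = 1.4850 * 4.1790 * 8.6080 = 53.4197 kJ
Q_total = 504.2295 kJ

504.2295 kJ


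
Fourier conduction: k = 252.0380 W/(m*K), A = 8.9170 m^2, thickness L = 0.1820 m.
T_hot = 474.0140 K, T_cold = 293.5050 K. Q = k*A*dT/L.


dT = 180.5090 K
Q = 252.0380 * 8.9170 * 180.5090 / 0.1820 = 2229011.2665 W

2229011.2665 W


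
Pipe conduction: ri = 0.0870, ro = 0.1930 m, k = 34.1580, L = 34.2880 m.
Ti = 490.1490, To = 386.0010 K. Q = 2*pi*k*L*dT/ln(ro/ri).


dT = 104.1480 K
ln(ro/ri) = 0.7968
Q = 2*pi*34.1580*34.2880*104.1480 / 0.7968 = 961890.9484 W

961890.9484 W


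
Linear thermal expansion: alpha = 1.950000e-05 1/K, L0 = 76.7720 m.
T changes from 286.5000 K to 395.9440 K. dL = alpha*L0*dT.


dT = 109.4440 K
dL = 1.950000e-05 * 76.7720 * 109.4440 = 0.163844 m
L_final = 76.935844 m

dL = 0.163844 m


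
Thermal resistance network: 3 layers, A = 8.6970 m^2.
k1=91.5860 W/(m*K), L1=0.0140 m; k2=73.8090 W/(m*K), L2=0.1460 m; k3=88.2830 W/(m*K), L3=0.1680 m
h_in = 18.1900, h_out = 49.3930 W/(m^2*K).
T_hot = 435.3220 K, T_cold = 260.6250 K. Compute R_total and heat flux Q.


R_conv_in = 1/(18.1900*8.6970) = 0.0063
R_1 = 0.0140/(91.5860*8.6970) = 1.7576e-05
R_2 = 0.1460/(73.8090*8.6970) = 0.0002
R_3 = 0.1680/(88.2830*8.6970) = 0.0002
R_conv_out = 1/(49.3930*8.6970) = 0.0023
R_total = 0.0091 K/W
Q = 174.6970 / 0.0091 = 19170.2813 W

R_total = 0.0091 K/W, Q = 19170.2813 W


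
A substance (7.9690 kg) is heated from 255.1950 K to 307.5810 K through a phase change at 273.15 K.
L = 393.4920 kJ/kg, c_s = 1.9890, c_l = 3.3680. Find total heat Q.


Q1 (sensible, solid) = 7.9690 * 1.9890 * 17.9550 = 284.5929 kJ
Q2 (latent) = 7.9690 * 393.4920 = 3135.7377 kJ
Q3 (sensible, liquid) = 7.9690 * 3.3680 * 34.4310 = 924.1140 kJ
Q_total = 4344.4446 kJ

4344.4446 kJ


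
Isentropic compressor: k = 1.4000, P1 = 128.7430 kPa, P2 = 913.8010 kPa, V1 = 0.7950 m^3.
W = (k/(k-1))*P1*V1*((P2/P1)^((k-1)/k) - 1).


(k-1)/k = 0.2857
(P2/P1)^exp = 1.7506
W = 3.5000 * 128.7430 * 0.7950 * (1.7506 - 1) = 268.8747 kJ

268.8747 kJ


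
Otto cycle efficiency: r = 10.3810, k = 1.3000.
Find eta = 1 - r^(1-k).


r^(k-1) = 2.0178
eta = 1 - 1/2.0178 = 0.5044 = 50.4403%

50.4403%


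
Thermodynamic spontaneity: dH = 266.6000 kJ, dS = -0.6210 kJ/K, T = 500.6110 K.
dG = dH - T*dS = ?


T*dS = 500.6110 * -0.6210 = -310.8794 kJ
dG = 266.6000 + 310.8794 = 577.4794 kJ (non-spontaneous)

dG = 577.4794 kJ, non-spontaneous


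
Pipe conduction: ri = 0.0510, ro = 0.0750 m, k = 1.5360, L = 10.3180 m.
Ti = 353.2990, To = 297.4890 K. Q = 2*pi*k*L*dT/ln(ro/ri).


dT = 55.8100 K
ln(ro/ri) = 0.3857
Q = 2*pi*1.5360*10.3180*55.8100 / 0.3857 = 14410.2408 W

14410.2408 W


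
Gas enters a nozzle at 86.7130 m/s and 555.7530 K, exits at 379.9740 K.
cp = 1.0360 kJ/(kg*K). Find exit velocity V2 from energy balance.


dT = 175.7790 K
2*cp*1000*dT = 364214.0880
V1^2 = 7519.1444
V2 = sqrt(371733.2324) = 609.6993 m/s

609.6993 m/s


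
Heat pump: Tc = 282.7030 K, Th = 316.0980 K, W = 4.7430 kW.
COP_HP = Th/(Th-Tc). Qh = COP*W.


COP = 316.0980 / 33.3950 = 9.4654
Qh = 9.4654 * 4.7430 = 44.8945 kW

COP = 9.4654, Qh = 44.8945 kW


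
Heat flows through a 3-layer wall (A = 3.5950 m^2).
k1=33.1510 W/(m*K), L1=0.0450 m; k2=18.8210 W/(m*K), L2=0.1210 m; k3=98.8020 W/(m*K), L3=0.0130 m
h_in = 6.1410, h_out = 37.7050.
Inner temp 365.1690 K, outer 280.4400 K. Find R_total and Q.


R_conv_in = 1/(6.1410*3.5950) = 0.0453
R_1 = 0.0450/(33.1510*3.5950) = 0.0004
R_2 = 0.1210/(18.8210*3.5950) = 0.0018
R_3 = 0.0130/(98.8020*3.5950) = 3.6600e-05
R_conv_out = 1/(37.7050*3.5950) = 0.0074
R_total = 0.0549 K/W
Q = 84.7290 / 0.0549 = 1544.0053 W

R_total = 0.0549 K/W, Q = 1544.0053 W


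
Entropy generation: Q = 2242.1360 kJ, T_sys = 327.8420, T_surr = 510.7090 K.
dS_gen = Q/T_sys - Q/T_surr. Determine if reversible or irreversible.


dS_sys = 2242.1360/327.8420 = 6.8391 kJ/K
dS_surr = -2242.1360/510.7090 = -4.3902 kJ/K
dS_gen = 6.8391 - 4.3902 = 2.4488 kJ/K (irreversible)

dS_gen = 2.4488 kJ/K, irreversible


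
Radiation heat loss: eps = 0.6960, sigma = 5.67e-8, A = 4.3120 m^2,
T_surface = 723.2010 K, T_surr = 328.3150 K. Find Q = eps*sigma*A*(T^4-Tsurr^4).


T^4 = 2.7355e+11
Tsurr^4 = 1.1619e+10
Q = 0.6960 * 5.67e-8 * 4.3120 * 2.6193e+11 = 44571.5293 W

44571.5293 W


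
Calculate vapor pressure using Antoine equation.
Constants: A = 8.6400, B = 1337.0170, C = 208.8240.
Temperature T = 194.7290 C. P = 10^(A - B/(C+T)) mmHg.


C+T = 403.5530
B/(C+T) = 3.3131
log10(P) = 8.6400 - 3.3131 = 5.3269
P = 10^5.3269 = 212268.8334 mmHg

212268.8334 mmHg


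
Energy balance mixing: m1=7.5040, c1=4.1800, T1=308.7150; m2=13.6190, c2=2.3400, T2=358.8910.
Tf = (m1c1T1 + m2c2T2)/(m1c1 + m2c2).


num = 21120.6804
den = 63.2352
Tf = 334.0021 K

334.0021 K


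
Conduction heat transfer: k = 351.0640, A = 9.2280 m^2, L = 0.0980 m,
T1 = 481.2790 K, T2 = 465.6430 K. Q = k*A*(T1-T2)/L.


dT = 15.6360 K
Q = 351.0640 * 9.2280 * 15.6360 / 0.0980 = 516884.4521 W

516884.4521 W


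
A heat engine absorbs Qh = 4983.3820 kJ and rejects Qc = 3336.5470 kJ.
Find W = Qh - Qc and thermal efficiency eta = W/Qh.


W = 4983.3820 - 3336.5470 = 1646.8350 kJ
eta = 1646.8350 / 4983.3820 = 0.3305 = 33.0465%

W = 1646.8350 kJ, eta = 33.0465%


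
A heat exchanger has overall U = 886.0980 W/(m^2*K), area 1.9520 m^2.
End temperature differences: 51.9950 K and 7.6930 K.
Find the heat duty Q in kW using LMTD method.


LMTD = 23.1846 K
Q = 886.0980 * 1.9520 * 23.1846 = 40101.5649 W = 40.1016 kW

40.1016 kW


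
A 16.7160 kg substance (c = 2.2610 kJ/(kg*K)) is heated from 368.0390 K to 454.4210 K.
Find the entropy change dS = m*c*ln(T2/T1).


T2/T1 = 1.2347
ln(T2/T1) = 0.2108
dS = 16.7160 * 2.2610 * 0.2108 = 7.9685 kJ/K

7.9685 kJ/K


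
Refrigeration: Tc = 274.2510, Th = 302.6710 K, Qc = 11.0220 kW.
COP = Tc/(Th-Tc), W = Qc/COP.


COP = 274.2510 / 28.4200 = 9.6499
W = 11.0220 / 9.6499 = 1.1422 kW

COP = 9.6499, W = 1.1422 kW


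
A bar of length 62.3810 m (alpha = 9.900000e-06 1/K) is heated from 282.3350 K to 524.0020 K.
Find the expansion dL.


dT = 241.6670 K
dL = 9.900000e-06 * 62.3810 * 241.6670 = 0.149247 m
L_final = 62.530247 m

dL = 0.149247 m


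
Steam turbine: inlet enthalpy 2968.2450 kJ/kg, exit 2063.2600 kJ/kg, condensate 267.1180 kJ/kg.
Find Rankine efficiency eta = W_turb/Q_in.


W = 904.9850 kJ/kg
Q_in = 2701.1270 kJ/kg
eta = 0.3350 = 33.5040%

eta = 33.5040%


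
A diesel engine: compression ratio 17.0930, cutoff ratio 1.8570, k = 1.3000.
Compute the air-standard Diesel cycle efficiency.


r^(k-1) = 2.3434
rc^k = 2.2359
eta = 0.5266 = 52.6610%

52.6610%


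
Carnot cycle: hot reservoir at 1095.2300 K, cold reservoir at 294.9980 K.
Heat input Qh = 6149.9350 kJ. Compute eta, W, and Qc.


eta = 1 - 294.9980/1095.2300 = 0.7307
W = 0.7307 * 6149.9350 = 4493.4624 kJ
Qc = 6149.9350 - 4493.4624 = 1656.4726 kJ

eta = 73.0652%, W = 4493.4624 kJ, Qc = 1656.4726 kJ


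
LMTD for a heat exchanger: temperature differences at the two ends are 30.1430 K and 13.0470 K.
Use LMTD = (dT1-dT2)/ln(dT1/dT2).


dT1/dT2 = 2.3103
ln(dT1/dT2) = 0.8374
LMTD = 17.0960 / 0.8374 = 20.4157 K

20.4157 K


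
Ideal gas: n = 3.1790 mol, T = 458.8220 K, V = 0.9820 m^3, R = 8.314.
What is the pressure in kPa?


P = nRT/V = 3.1790 * 8.314 * 458.8220 / 0.9820
= 12126.7600 / 0.9820 = 12349.0427 Pa = 12.3490 kPa

12.3490 kPa


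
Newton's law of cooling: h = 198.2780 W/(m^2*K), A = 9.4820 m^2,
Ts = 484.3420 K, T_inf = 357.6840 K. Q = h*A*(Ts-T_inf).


dT = 126.6580 K
Q = 198.2780 * 9.4820 * 126.6580 = 238126.1589 W

238126.1589 W


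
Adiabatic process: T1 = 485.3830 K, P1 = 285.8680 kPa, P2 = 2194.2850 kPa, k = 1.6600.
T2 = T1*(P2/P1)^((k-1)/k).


(k-1)/k = 0.3976
(P2/P1)^exp = 2.2486
T2 = 485.3830 * 2.2486 = 1091.4472 K

1091.4472 K


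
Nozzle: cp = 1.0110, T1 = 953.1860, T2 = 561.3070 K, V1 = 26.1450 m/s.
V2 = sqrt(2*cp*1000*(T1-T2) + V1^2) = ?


dT = 391.8790 K
2*cp*1000*dT = 792379.3380
V1^2 = 683.5610
V2 = sqrt(793062.8990) = 890.5408 m/s

890.5408 m/s


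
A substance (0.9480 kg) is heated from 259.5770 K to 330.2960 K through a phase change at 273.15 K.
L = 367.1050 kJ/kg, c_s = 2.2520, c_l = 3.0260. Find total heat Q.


Q1 (sensible, solid) = 0.9480 * 2.2520 * 13.5730 = 28.9769 kJ
Q2 (latent) = 0.9480 * 367.1050 = 348.0155 kJ
Q3 (sensible, liquid) = 0.9480 * 3.0260 * 57.1460 = 163.9318 kJ
Q_total = 540.9242 kJ

540.9242 kJ


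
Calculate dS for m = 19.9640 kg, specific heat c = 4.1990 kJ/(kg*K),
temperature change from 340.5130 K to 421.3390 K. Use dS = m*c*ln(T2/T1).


T2/T1 = 1.2374
ln(T2/T1) = 0.2130
dS = 19.9640 * 4.1990 * 0.2130 = 17.8542 kJ/K

17.8542 kJ/K


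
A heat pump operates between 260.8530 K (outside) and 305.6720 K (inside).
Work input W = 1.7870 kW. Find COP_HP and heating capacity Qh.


COP = 305.6720 / 44.8190 = 6.8201
Qh = 6.8201 * 1.7870 = 12.1876 kW

COP = 6.8201, Qh = 12.1876 kW


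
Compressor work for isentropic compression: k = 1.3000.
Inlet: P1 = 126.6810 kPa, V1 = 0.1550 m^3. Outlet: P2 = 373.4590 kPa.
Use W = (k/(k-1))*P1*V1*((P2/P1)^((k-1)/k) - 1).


(k-1)/k = 0.2308
(P2/P1)^exp = 1.2834
W = 4.3333 * 126.6810 * 0.1550 * (1.2834 - 1) = 24.1116 kJ

24.1116 kJ


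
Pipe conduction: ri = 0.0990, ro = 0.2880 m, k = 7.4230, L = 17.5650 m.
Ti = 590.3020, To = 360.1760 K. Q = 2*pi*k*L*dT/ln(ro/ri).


dT = 230.1260 K
ln(ro/ri) = 1.0678
Q = 2*pi*7.4230*17.5650*230.1260 / 1.0678 = 176549.5970 W

176549.5970 W


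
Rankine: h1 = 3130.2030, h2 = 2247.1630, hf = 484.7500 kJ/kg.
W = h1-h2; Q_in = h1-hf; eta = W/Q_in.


W = 883.0400 kJ/kg
Q_in = 2645.4530 kJ/kg
eta = 0.3338 = 33.3795%

eta = 33.3795%


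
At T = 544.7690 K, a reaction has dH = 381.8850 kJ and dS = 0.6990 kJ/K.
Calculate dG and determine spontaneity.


T*dS = 544.7690 * 0.6990 = 380.7935 kJ
dG = 381.8850 - 380.7935 = 1.0915 kJ (non-spontaneous)

dG = 1.0915 kJ, non-spontaneous


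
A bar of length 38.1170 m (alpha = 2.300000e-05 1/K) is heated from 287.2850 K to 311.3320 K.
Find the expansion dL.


dT = 24.0470 K
dL = 2.300000e-05 * 38.1170 * 24.0470 = 0.021082 m
L_final = 38.138082 m

dL = 0.021082 m


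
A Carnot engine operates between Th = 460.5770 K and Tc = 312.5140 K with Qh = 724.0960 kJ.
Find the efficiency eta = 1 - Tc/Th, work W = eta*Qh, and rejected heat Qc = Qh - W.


eta = 1 - 312.5140/460.5770 = 0.3215
W = 0.3215 * 724.0960 = 232.7772 kJ
Qc = 724.0960 - 232.7772 = 491.3188 kJ

eta = 32.1473%, W = 232.7772 kJ, Qc = 491.3188 kJ


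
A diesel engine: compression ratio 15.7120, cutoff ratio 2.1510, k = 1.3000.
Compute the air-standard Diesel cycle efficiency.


r^(k-1) = 2.2849
rc^k = 2.7067
eta = 0.5008 = 50.0820%

50.0820%


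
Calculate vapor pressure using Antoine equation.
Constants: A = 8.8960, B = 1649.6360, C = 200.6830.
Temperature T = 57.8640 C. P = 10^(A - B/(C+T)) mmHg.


C+T = 258.5470
B/(C+T) = 6.3804
log10(P) = 8.8960 - 6.3804 = 2.5156
P = 10^2.5156 = 327.7853 mmHg

327.7853 mmHg


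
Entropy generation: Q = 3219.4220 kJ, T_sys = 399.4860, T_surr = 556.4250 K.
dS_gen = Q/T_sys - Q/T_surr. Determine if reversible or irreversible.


dS_sys = 3219.4220/399.4860 = 8.0589 kJ/K
dS_surr = -3219.4220/556.4250 = -5.7859 kJ/K
dS_gen = 8.0589 - 5.7859 = 2.2730 kJ/K (irreversible)

dS_gen = 2.2730 kJ/K, irreversible


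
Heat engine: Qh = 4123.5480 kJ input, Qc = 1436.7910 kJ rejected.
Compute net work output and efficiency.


W = 4123.5480 - 1436.7910 = 2686.7570 kJ
eta = 2686.7570 / 4123.5480 = 0.6516 = 65.1564%

W = 2686.7570 kJ, eta = 65.1564%


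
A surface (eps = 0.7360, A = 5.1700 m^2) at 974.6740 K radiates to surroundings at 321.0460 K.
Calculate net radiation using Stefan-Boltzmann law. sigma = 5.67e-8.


T^4 = 9.0248e+11
Tsurr^4 = 1.0624e+10
Q = 0.7360 * 5.67e-8 * 5.1700 * 8.9186e+11 = 192418.2758 W

192418.2758 W


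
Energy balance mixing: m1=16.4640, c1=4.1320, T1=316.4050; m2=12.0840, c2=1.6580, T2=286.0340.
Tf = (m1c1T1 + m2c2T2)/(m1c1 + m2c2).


num = 27255.5632
den = 88.0645
Tf = 309.4954 K

309.4954 K


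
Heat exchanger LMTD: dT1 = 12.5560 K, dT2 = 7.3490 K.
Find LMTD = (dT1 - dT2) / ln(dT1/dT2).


dT1/dT2 = 1.7085
ln(dT1/dT2) = 0.5356
LMTD = 5.2070 / 0.5356 = 9.7212 K

9.7212 K


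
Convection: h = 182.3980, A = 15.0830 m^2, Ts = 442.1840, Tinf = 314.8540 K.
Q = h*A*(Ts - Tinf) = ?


dT = 127.3300 K
Q = 182.3980 * 15.0830 * 127.3300 = 350298.7133 W

350298.7133 W


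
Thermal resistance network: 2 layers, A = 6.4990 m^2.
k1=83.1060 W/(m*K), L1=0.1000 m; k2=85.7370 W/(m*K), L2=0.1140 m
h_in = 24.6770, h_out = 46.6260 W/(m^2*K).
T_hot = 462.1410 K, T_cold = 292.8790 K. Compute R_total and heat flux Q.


R_conv_in = 1/(24.6770*6.4990) = 0.0062
R_1 = 0.1000/(83.1060*6.4990) = 0.0002
R_2 = 0.1140/(85.7370*6.4990) = 0.0002
R_conv_out = 1/(46.6260*6.4990) = 0.0033
R_total = 0.0099 K/W
Q = 169.2620 / 0.0099 = 17053.7936 W

R_total = 0.0099 K/W, Q = 17053.7936 W


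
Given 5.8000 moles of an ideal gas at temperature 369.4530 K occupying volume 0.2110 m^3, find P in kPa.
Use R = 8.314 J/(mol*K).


P = nRT/V = 5.8000 * 8.314 * 369.4530 / 0.2110
= 17815.4670 / 0.2110 = 84433.4929 Pa = 84.4335 kPa

84.4335 kPa


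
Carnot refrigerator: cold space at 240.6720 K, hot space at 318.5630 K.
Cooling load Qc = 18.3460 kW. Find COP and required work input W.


COP = 240.6720 / 77.8910 = 3.0899
W = 18.3460 / 3.0899 = 5.9375 kW

COP = 3.0899, W = 5.9375 kW


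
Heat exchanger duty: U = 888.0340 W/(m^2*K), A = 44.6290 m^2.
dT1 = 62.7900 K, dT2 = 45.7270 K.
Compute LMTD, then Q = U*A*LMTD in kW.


LMTD = 53.8084 K
Q = 888.0340 * 44.6290 * 53.8084 = 2132536.4313 W = 2132.5364 kW

2132.5364 kW


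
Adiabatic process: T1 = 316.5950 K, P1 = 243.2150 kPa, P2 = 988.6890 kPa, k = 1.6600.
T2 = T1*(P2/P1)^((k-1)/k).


(k-1)/k = 0.3976
(P2/P1)^exp = 1.7465
T2 = 316.5950 * 1.7465 = 552.9224 K

552.9224 K


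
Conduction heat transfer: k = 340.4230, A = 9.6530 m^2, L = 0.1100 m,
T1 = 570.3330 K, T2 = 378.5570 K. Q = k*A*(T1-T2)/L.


dT = 191.7760 K
Q = 340.4230 * 9.6530 * 191.7760 / 0.1100 = 5729052.0993 W

5729052.0993 W


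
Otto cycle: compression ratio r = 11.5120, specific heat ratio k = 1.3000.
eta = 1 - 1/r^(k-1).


r^(k-1) = 2.0814
eta = 1 - 1/2.0814 = 0.5195 = 51.9543%

51.9543%


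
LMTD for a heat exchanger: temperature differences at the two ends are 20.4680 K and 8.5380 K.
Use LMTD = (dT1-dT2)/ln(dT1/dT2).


dT1/dT2 = 2.3973
ln(dT1/dT2) = 0.8743
LMTD = 11.9300 / 0.8743 = 13.6446 K

13.6446 K


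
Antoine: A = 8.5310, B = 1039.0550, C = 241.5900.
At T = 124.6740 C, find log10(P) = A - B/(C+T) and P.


C+T = 366.2640
B/(C+T) = 2.8369
log10(P) = 8.5310 - 2.8369 = 5.6941
P = 10^5.6941 = 494422.4728 mmHg

494422.4728 mmHg


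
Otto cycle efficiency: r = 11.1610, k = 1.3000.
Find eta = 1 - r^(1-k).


r^(k-1) = 2.0621
eta = 1 - 1/2.0621 = 0.5151 = 51.5059%

51.5059%


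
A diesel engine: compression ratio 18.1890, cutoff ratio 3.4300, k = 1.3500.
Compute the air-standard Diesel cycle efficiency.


r^(k-1) = 2.7602
rc^k = 5.2802
eta = 0.5273 = 52.7299%

52.7299%


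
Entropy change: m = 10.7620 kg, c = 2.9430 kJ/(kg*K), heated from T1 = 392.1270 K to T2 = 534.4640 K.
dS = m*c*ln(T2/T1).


T2/T1 = 1.3630
ln(T2/T1) = 0.3097
dS = 10.7620 * 2.9430 * 0.3097 = 9.8083 kJ/K

9.8083 kJ/K


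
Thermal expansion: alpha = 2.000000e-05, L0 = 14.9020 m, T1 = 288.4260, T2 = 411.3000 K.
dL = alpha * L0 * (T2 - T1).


dT = 122.8740 K
dL = 2.000000e-05 * 14.9020 * 122.8740 = 0.036621 m
L_final = 14.938621 m

dL = 0.036621 m


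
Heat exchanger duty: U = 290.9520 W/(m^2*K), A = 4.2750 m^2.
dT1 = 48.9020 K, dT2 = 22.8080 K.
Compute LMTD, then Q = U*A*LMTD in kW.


LMTD = 34.2124 K
Q = 290.9520 * 4.2750 * 34.2124 = 42554.0034 W = 42.5540 kW

42.5540 kW


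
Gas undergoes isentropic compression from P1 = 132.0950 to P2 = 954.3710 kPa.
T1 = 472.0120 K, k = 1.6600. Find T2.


(k-1)/k = 0.3976
(P2/P1)^exp = 2.1951
T2 = 472.0120 * 2.1951 = 1036.1340 K

1036.1340 K


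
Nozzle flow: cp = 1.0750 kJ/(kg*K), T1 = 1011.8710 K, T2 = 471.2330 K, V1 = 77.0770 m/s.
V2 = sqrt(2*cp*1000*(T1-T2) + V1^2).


dT = 540.6380 K
2*cp*1000*dT = 1162371.7000
V1^2 = 5940.8639
V2 = sqrt(1168312.5639) = 1080.8851 m/s

1080.8851 m/s


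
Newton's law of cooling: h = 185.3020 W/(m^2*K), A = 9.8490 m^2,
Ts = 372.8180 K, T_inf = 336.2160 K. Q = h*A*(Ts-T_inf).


dT = 36.6020 K
Q = 185.3020 * 9.8490 * 36.6020 = 66800.0920 W

66800.0920 W


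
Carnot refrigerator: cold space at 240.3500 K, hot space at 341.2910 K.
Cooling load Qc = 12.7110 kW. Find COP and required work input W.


COP = 240.3500 / 100.9410 = 2.3811
W = 12.7110 / 2.3811 = 5.3383 kW

COP = 2.3811, W = 5.3383 kW


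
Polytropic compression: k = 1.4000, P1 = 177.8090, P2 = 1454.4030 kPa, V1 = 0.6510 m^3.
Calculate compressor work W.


(k-1)/k = 0.2857
(P2/P1)^exp = 1.8230
W = 3.5000 * 177.8090 * 0.6510 * (1.8230 - 1) = 333.4176 kJ

333.4176 kJ


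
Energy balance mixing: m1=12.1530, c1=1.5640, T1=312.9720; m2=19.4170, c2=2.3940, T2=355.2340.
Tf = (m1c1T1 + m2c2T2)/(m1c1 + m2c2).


num = 22461.5533
den = 65.4916
Tf = 342.9685 K

342.9685 K


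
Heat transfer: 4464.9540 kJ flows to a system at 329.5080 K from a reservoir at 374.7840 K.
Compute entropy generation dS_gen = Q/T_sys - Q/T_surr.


dS_sys = 4464.9540/329.5080 = 13.5504 kJ/K
dS_surr = -4464.9540/374.7840 = -11.9134 kJ/K
dS_gen = 13.5504 - 11.9134 = 1.6370 kJ/K (irreversible)

dS_gen = 1.6370 kJ/K, irreversible


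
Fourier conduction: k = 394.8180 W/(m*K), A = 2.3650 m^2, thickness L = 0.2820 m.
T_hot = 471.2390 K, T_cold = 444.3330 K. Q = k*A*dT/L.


dT = 26.9060 K
Q = 394.8180 * 2.3650 * 26.9060 / 0.2820 = 89089.8277 W

89089.8277 W


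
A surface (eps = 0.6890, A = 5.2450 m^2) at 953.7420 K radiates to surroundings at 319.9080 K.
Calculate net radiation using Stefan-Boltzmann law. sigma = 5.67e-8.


T^4 = 8.2742e+11
Tsurr^4 = 1.0474e+10
Q = 0.6890 * 5.67e-8 * 5.2450 * 8.1694e+11 = 167393.6070 W

167393.6070 W


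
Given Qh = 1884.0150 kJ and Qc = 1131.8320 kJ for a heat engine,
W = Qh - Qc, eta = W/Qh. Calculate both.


W = 1884.0150 - 1131.8320 = 752.1830 kJ
eta = 752.1830 / 1884.0150 = 0.3992 = 39.9245%

W = 752.1830 kJ, eta = 39.9245%


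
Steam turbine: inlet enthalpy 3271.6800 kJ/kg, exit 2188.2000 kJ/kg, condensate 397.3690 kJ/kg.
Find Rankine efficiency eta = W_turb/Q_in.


W = 1083.4800 kJ/kg
Q_in = 2874.3110 kJ/kg
eta = 0.3770 = 37.6953%

eta = 37.6953%


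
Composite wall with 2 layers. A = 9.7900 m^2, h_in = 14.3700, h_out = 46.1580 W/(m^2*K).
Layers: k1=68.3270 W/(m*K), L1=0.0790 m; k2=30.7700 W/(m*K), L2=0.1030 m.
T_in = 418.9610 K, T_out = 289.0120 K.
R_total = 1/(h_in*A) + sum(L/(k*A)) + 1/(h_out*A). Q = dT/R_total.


R_conv_in = 1/(14.3700*9.7900) = 0.0071
R_1 = 0.0790/(68.3270*9.7900) = 0.0001
R_2 = 0.1030/(30.7700*9.7900) = 0.0003
R_conv_out = 1/(46.1580*9.7900) = 0.0022
R_total = 0.0098 K/W
Q = 129.9490 / 0.0098 = 13285.6147 W

R_total = 0.0098 K/W, Q = 13285.6147 W


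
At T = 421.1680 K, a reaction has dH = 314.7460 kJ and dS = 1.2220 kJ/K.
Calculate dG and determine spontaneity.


T*dS = 421.1680 * 1.2220 = 514.6673 kJ
dG = 314.7460 - 514.6673 = -199.9213 kJ (spontaneous)

dG = -199.9213 kJ, spontaneous


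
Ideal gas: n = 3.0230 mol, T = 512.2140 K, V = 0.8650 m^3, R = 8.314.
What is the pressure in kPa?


P = nRT/V = 3.0230 * 8.314 * 512.2140 / 0.8650
= 12873.5882 / 0.8650 = 14882.7609 Pa = 14.8828 kPa

14.8828 kPa


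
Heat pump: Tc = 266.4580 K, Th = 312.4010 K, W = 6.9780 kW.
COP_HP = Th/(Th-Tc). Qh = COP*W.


COP = 312.4010 / 45.9430 = 6.7998
Qh = 6.7998 * 6.9780 = 47.4487 kW

COP = 6.7998, Qh = 47.4487 kW


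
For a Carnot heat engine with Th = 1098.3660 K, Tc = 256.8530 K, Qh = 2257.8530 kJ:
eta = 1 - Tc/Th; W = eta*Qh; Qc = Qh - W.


eta = 1 - 256.8530/1098.3660 = 0.7661
W = 0.7661 * 2257.8530 = 1729.8538 kJ
Qc = 2257.8530 - 1729.8538 = 527.9992 kJ

eta = 76.6150%, W = 1729.8538 kJ, Qc = 527.9992 kJ


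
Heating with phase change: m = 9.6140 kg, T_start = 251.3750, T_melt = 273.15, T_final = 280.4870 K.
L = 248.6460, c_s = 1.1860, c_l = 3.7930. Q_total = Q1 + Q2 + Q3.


Q1 (sensible, solid) = 9.6140 * 1.1860 * 21.7750 = 248.2830 kJ
Q2 (latent) = 9.6140 * 248.6460 = 2390.4826 kJ
Q3 (sensible, liquid) = 9.6140 * 3.7930 * 7.3370 = 267.5503 kJ
Q_total = 2906.3160 kJ

2906.3160 kJ


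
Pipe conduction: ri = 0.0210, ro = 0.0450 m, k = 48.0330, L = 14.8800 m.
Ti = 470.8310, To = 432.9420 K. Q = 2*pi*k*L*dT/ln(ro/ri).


dT = 37.8890 K
ln(ro/ri) = 0.7621
Q = 2*pi*48.0330*14.8800*37.8890 / 0.7621 = 223254.8332 W

223254.8332 W


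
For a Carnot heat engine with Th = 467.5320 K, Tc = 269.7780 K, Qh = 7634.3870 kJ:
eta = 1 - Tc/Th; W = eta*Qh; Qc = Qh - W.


eta = 1 - 269.7780/467.5320 = 0.4230
W = 0.4230 * 7634.3870 = 3229.1492 kJ
Qc = 7634.3870 - 3229.1492 = 4405.2378 kJ

eta = 42.2974%, W = 3229.1492 kJ, Qc = 4405.2378 kJ


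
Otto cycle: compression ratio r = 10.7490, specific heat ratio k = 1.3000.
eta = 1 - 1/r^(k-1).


r^(k-1) = 2.0390
eta = 1 - 1/2.0390 = 0.5096 = 50.9556%

50.9556%


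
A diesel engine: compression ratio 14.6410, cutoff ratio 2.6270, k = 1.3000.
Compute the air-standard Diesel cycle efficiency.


r^(k-1) = 2.2370
rc^k = 3.5099
eta = 0.4695 = 46.9532%

46.9532%


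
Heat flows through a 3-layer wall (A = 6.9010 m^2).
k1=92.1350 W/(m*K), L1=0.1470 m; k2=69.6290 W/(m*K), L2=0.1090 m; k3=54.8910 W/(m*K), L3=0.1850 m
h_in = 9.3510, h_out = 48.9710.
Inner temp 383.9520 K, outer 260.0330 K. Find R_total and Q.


R_conv_in = 1/(9.3510*6.9010) = 0.0155
R_1 = 0.1470/(92.1350*6.9010) = 0.0002
R_2 = 0.1090/(69.6290*6.9010) = 0.0002
R_3 = 0.1850/(54.8910*6.9010) = 0.0005
R_conv_out = 1/(48.9710*6.9010) = 0.0030
R_total = 0.0194 K/W
Q = 123.9190 / 0.0194 = 6386.9799 W

R_total = 0.0194 K/W, Q = 6386.9799 W


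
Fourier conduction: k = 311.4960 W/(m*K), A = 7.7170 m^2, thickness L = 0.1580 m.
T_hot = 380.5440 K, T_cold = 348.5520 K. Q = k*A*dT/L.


dT = 31.9920 K
Q = 311.4960 * 7.7170 * 31.9920 / 0.1580 = 486726.8209 W

486726.8209 W


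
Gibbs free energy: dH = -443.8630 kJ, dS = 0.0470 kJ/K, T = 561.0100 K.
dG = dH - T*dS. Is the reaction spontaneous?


T*dS = 561.0100 * 0.0470 = 26.3675 kJ
dG = -443.8630 - 26.3675 = -470.2305 kJ (spontaneous)

dG = -470.2305 kJ, spontaneous


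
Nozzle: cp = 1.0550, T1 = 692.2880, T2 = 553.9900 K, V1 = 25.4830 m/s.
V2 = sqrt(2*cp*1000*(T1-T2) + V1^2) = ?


dT = 138.2980 K
2*cp*1000*dT = 291808.7800
V1^2 = 649.3833
V2 = sqrt(292458.1633) = 540.7940 m/s

540.7940 m/s


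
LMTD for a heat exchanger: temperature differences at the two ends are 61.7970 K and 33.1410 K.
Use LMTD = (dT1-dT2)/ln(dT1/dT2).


dT1/dT2 = 1.8647
ln(dT1/dT2) = 0.6231
LMTD = 28.6560 / 0.6231 = 45.9906 K

45.9906 K


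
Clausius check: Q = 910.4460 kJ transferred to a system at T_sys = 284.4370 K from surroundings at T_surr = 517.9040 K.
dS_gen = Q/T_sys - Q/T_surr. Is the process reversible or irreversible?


dS_sys = 910.4460/284.4370 = 3.2009 kJ/K
dS_surr = -910.4460/517.9040 = -1.7579 kJ/K
dS_gen = 3.2009 - 1.7579 = 1.4429 kJ/K (irreversible)

dS_gen = 1.4429 kJ/K, irreversible


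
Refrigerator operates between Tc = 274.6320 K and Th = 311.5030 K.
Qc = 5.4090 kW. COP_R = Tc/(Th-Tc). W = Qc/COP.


COP = 274.6320 / 36.8710 = 7.4485
W = 5.4090 / 7.4485 = 0.7262 kW

COP = 7.4485, W = 0.7262 kW


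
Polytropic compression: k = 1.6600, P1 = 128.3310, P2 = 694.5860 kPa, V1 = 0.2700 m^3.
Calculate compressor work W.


(k-1)/k = 0.3976
(P2/P1)^exp = 1.9570
W = 2.5152 * 128.3310 * 0.2700 * (1.9570 - 1) = 83.4009 kJ

83.4009 kJ


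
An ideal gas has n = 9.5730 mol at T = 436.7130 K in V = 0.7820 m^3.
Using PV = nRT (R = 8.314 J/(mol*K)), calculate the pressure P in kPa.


P = nRT/V = 9.5730 * 8.314 * 436.7130 / 0.7820
= 34757.9536 / 0.7820 = 44447.5110 Pa = 44.4475 kPa

44.4475 kPa


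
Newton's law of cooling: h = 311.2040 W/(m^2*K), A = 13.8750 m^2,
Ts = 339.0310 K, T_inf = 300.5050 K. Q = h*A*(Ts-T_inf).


dT = 38.5260 K
Q = 311.2040 * 13.8750 * 38.5260 = 166353.5536 W

166353.5536 W


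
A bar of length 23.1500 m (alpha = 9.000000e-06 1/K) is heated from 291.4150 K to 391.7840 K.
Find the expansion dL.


dT = 100.3690 K
dL = 9.000000e-06 * 23.1500 * 100.3690 = 0.020912 m
L_final = 23.170912 m

dL = 0.020912 m


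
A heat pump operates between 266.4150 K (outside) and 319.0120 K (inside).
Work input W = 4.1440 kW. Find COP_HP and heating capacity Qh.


COP = 319.0120 / 52.5970 = 6.0652
Qh = 6.0652 * 4.1440 = 25.1342 kW

COP = 6.0652, Qh = 25.1342 kW


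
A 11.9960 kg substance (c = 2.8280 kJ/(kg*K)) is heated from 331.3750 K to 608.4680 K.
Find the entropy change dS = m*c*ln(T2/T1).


T2/T1 = 1.8362
ln(T2/T1) = 0.6077
dS = 11.9960 * 2.8280 * 0.6077 = 20.6158 kJ/K

20.6158 kJ/K


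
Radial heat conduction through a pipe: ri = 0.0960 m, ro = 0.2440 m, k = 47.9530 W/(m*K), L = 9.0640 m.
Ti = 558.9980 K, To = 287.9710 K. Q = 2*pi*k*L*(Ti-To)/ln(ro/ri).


dT = 271.0270 K
ln(ro/ri) = 0.9328
Q = 2*pi*47.9530*9.0640*271.0270 / 0.9328 = 793469.5057 W

793469.5057 W


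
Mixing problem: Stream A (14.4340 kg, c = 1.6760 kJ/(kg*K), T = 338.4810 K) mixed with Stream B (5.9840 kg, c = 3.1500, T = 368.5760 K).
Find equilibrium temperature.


num = 15135.8340
den = 43.0410
Tf = 351.6610 K

351.6610 K


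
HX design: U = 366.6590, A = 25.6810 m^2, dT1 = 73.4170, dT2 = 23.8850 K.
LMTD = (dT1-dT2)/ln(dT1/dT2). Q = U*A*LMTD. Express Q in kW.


LMTD = 44.1106 K
Q = 366.6590 * 25.6810 * 44.1106 = 415352.8354 W = 415.3528 kW

415.3528 kW


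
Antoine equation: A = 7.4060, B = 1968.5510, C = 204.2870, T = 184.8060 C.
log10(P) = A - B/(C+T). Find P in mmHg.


C+T = 389.0930
B/(C+T) = 5.0593
log10(P) = 7.4060 - 5.0593 = 2.3467
P = 10^2.3467 = 222.1607 mmHg

222.1607 mmHg


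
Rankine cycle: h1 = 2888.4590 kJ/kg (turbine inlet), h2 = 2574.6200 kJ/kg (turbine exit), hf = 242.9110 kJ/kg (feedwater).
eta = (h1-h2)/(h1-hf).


W = 313.8390 kJ/kg
Q_in = 2645.5480 kJ/kg
eta = 0.1186 = 11.8629%

eta = 11.8629%


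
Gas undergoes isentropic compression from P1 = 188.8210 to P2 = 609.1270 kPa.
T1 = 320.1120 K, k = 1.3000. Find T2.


(k-1)/k = 0.2308
(P2/P1)^exp = 1.3103
T2 = 320.1120 * 1.3103 = 419.4541 K

419.4541 K


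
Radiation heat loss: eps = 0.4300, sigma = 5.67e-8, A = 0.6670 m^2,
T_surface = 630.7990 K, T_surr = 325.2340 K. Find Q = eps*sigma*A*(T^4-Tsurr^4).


T^4 = 1.5833e+11
Tsurr^4 = 1.1189e+10
Q = 0.4300 * 5.67e-8 * 0.6670 * 1.4714e+11 = 2392.8334 W

2392.8334 W


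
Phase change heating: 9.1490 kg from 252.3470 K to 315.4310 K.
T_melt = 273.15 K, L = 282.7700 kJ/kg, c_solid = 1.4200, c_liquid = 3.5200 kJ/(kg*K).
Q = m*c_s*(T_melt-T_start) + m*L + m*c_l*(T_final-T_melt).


Q1 (sensible, solid) = 9.1490 * 1.4200 * 20.8030 = 270.2638 kJ
Q2 (latent) = 9.1490 * 282.7700 = 2587.0627 kJ
Q3 (sensible, liquid) = 9.1490 * 3.5200 * 42.2810 = 1361.6376 kJ
Q_total = 4218.9642 kJ

4218.9642 kJ


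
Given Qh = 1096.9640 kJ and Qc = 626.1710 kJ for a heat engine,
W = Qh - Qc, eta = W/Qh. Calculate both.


W = 1096.9640 - 626.1710 = 470.7930 kJ
eta = 470.7930 / 1096.9640 = 0.4292 = 42.9178%

W = 470.7930 kJ, eta = 42.9178%


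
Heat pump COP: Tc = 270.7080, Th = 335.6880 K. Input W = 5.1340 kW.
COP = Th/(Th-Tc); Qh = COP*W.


COP = 335.6880 / 64.9800 = 5.1660
Qh = 5.1660 * 5.1340 = 26.5223 kW

COP = 5.1660, Qh = 26.5223 kW


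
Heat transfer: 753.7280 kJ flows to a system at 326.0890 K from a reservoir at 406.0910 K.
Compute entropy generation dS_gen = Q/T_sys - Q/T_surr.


dS_sys = 753.7280/326.0890 = 2.3114 kJ/K
dS_surr = -753.7280/406.0910 = -1.8561 kJ/K
dS_gen = 2.3114 - 1.8561 = 0.4554 kJ/K (irreversible)

dS_gen = 0.4554 kJ/K, irreversible


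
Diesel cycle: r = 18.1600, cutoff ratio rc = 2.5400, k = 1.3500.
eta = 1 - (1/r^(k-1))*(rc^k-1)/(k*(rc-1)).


r^(k-1) = 2.7586
rc^k = 3.5199
eta = 0.5606 = 56.0629%

56.0629%


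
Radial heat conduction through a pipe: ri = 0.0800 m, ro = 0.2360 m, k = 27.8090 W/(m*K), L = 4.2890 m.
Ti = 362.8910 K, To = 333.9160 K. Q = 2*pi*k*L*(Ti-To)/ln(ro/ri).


dT = 28.9750 K
ln(ro/ri) = 1.0818
Q = 2*pi*27.8090*4.2890*28.9750 / 1.0818 = 20072.2325 W

20072.2325 W


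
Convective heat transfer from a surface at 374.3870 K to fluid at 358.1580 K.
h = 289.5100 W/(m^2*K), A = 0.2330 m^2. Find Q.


dT = 16.2290 K
Q = 289.5100 * 0.2330 * 16.2290 = 1094.7407 W

1094.7407 W


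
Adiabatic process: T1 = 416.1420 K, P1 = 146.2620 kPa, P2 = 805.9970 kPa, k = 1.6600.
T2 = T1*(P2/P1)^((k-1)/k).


(k-1)/k = 0.3976
(P2/P1)^exp = 1.9710
T2 = 416.1420 * 1.9710 = 820.2312 K

820.2312 K


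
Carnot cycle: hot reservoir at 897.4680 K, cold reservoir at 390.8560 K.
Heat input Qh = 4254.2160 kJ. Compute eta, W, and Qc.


eta = 1 - 390.8560/897.4680 = 0.5645
W = 0.5645 * 4254.2160 = 2401.4638 kJ
Qc = 4254.2160 - 2401.4638 = 1852.7522 kJ

eta = 56.4490%, W = 2401.4638 kJ, Qc = 1852.7522 kJ


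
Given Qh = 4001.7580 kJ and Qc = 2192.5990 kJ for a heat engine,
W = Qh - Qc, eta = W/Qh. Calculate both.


W = 4001.7580 - 2192.5990 = 1809.1590 kJ
eta = 1809.1590 / 4001.7580 = 0.4521 = 45.2091%

W = 1809.1590 kJ, eta = 45.2091%


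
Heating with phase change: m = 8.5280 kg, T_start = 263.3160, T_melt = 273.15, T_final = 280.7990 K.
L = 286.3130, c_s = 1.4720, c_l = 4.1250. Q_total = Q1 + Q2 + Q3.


Q1 (sensible, solid) = 8.5280 * 1.4720 * 9.8340 = 123.4483 kJ
Q2 (latent) = 8.5280 * 286.3130 = 2441.6773 kJ
Q3 (sensible, liquid) = 8.5280 * 4.1250 * 7.6490 = 269.0765 kJ
Q_total = 2834.2021 kJ

2834.2021 kJ


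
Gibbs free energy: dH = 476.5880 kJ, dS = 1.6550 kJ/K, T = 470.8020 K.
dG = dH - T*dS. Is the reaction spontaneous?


T*dS = 470.8020 * 1.6550 = 779.1773 kJ
dG = 476.5880 - 779.1773 = -302.5893 kJ (spontaneous)

dG = -302.5893 kJ, spontaneous


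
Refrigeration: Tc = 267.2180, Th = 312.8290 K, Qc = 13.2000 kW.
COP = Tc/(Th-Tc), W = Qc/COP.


COP = 267.2180 / 45.6110 = 5.8586
W = 13.2000 / 5.8586 = 2.2531 kW

COP = 5.8586, W = 2.2531 kW


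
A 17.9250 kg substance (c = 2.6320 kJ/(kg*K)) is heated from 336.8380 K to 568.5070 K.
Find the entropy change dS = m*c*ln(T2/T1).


T2/T1 = 1.6878
ln(T2/T1) = 0.5234
dS = 17.9250 * 2.6320 * 0.5234 = 24.6938 kJ/K

24.6938 kJ/K


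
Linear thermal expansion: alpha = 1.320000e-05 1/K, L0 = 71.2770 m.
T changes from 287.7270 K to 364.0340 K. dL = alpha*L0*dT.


dT = 76.3070 K
dL = 1.320000e-05 * 71.2770 * 76.3070 = 0.071794 m
L_final = 71.348794 m

dL = 0.071794 m


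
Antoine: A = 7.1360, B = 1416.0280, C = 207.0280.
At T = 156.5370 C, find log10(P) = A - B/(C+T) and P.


C+T = 363.5650
B/(C+T) = 3.8948
log10(P) = 7.1360 - 3.8948 = 3.2412
P = 10^3.2412 = 1742.4432 mmHg

1742.4432 mmHg


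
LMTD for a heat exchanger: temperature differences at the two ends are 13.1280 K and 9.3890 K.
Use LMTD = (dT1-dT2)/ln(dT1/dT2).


dT1/dT2 = 1.3982
ln(dT1/dT2) = 0.3352
LMTD = 3.7390 / 0.3352 = 11.1542 K

11.1542 K


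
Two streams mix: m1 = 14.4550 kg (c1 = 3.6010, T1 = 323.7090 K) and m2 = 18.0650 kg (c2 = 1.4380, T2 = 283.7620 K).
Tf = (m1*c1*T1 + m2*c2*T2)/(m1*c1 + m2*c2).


num = 24221.2670
den = 78.0299
Tf = 310.4100 K

310.4100 K


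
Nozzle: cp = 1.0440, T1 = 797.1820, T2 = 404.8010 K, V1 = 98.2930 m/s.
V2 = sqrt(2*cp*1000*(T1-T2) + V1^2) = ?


dT = 392.3810 K
2*cp*1000*dT = 819291.5280
V1^2 = 9661.5138
V2 = sqrt(828953.0418) = 910.4686 m/s

910.4686 m/s


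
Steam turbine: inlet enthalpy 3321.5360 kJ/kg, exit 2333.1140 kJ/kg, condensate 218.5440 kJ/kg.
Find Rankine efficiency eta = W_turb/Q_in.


W = 988.4220 kJ/kg
Q_in = 3102.9920 kJ/kg
eta = 0.3185 = 31.8538%

eta = 31.8538%


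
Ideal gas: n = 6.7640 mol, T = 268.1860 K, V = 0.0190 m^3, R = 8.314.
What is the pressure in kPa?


P = nRT/V = 6.7640 * 8.314 * 268.1860 / 0.0190
= 15081.6800 / 0.0190 = 793772.6318 Pa = 793.7726 kPa

793.7726 kPa


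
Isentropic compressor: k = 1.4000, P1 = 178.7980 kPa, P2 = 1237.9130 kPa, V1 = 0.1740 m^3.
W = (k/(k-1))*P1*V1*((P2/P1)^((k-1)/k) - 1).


(k-1)/k = 0.2857
(P2/P1)^exp = 1.7382
W = 3.5000 * 178.7980 * 0.1740 * (1.7382 - 1) = 80.3784 kJ

80.3784 kJ


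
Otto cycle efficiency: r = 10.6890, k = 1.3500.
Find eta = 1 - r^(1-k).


r^(k-1) = 2.2915
eta = 1 - 1/2.2915 = 0.5636 = 56.3613%

56.3613%
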